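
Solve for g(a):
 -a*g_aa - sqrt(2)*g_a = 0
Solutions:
 g(a) = C1 + C2*a^(1 - sqrt(2))


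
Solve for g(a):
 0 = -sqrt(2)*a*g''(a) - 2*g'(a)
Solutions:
 g(a) = C1 + C2*a^(1 - sqrt(2))


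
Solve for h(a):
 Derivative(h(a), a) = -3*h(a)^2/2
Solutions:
 h(a) = 2/(C1 + 3*a)


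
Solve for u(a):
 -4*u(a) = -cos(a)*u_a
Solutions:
 u(a) = C1*(sin(a)^2 + 2*sin(a) + 1)/(sin(a)^2 - 2*sin(a) + 1)


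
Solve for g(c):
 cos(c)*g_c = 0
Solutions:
 g(c) = C1


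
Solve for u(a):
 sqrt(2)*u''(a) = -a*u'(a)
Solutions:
 u(a) = C1 + C2*erf(2^(1/4)*a/2)


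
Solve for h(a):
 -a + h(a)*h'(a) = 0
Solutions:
 h(a) = -sqrt(C1 + a^2)
 h(a) = sqrt(C1 + a^2)


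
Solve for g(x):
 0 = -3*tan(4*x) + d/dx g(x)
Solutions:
 g(x) = C1 - 3*log(cos(4*x))/4


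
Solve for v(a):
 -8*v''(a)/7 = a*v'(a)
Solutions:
 v(a) = C1 + C2*erf(sqrt(7)*a/4)


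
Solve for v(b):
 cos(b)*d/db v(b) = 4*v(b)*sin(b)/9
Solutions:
 v(b) = C1/cos(b)^(4/9)


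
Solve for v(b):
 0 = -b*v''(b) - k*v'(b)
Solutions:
 v(b) = C1 + b^(1 - re(k))*(C2*sin(log(b)*Abs(im(k))) + C3*cos(log(b)*im(k)))


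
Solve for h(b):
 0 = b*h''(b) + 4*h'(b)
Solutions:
 h(b) = C1 + C2/b^3


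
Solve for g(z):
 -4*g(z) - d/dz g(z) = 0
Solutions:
 g(z) = C1*exp(-4*z)


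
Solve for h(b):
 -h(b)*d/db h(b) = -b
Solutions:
 h(b) = -sqrt(C1 + b^2)
 h(b) = sqrt(C1 + b^2)


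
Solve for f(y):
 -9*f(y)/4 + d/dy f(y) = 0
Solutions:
 f(y) = C1*exp(9*y/4)


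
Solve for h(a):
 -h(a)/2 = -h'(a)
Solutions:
 h(a) = C1*exp(a/2)


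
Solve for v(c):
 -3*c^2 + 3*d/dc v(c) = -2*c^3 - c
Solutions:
 v(c) = C1 - c^4/6 + c^3/3 - c^2/6


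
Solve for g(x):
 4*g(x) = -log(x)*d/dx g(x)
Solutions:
 g(x) = C1*exp(-4*li(x))


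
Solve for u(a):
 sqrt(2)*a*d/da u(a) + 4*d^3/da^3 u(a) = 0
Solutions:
 u(a) = C1 + Integral(C2*airyai(-sqrt(2)*a/2) + C3*airybi(-sqrt(2)*a/2), a)


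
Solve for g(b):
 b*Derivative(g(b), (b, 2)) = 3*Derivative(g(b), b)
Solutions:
 g(b) = C1 + C2*b^4


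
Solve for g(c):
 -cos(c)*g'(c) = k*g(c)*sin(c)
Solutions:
 g(c) = C1*exp(k*log(cos(c)))


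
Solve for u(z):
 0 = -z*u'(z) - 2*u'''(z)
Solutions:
 u(z) = C1 + Integral(C2*airyai(-2^(2/3)*z/2) + C3*airybi(-2^(2/3)*z/2), z)


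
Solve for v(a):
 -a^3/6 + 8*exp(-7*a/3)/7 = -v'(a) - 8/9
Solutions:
 v(a) = C1 + a^4/24 - 8*a/9 + 24*exp(-7*a/3)/49


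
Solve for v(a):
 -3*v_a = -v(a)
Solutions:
 v(a) = C1*exp(a/3)


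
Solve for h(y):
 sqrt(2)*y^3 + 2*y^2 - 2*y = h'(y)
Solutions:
 h(y) = C1 + sqrt(2)*y^4/4 + 2*y^3/3 - y^2


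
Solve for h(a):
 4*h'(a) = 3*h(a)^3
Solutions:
 h(a) = -sqrt(2)*sqrt(-1/(C1 + 3*a))
 h(a) = sqrt(2)*sqrt(-1/(C1 + 3*a))


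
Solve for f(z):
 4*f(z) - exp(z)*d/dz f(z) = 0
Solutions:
 f(z) = C1*exp(-4*exp(-z))


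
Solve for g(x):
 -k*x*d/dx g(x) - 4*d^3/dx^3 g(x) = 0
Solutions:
 g(x) = C1 + Integral(C2*airyai(2^(1/3)*x*(-k)^(1/3)/2) + C3*airybi(2^(1/3)*x*(-k)^(1/3)/2), x)


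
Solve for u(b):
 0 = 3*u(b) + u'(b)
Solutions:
 u(b) = C1*exp(-3*b)


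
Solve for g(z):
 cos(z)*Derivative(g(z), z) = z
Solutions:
 g(z) = C1 + Integral(z/cos(z), z)


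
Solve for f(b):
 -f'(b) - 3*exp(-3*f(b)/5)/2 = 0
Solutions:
 f(b) = 5*log(C1 - 9*b/10)/3
 f(b) = 5*log(10^(2/3)*(-3^(1/3) - 3^(5/6)*I)*(C1 - 3*b)^(1/3)/20)
 f(b) = 5*log(10^(2/3)*(-3^(1/3) + 3^(5/6)*I)*(C1 - 3*b)^(1/3)/20)


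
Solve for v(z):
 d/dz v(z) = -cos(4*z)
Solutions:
 v(z) = C1 - sin(4*z)/4


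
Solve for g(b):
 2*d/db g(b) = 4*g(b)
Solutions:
 g(b) = C1*exp(2*b)


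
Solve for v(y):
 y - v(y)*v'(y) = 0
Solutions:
 v(y) = -sqrt(C1 + y^2)
 v(y) = sqrt(C1 + y^2)


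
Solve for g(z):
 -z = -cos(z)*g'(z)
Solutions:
 g(z) = C1 + Integral(z/cos(z), z)


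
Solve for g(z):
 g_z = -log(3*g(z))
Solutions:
 Integral(1/(log(_y) + log(3)), (_y, g(z))) = C1 - z


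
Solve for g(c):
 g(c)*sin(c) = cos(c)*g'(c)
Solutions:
 g(c) = C1/cos(c)


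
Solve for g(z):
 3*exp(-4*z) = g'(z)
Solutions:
 g(z) = C1 - 3*exp(-4*z)/4


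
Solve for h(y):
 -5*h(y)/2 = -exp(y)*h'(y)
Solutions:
 h(y) = C1*exp(-5*exp(-y)/2)


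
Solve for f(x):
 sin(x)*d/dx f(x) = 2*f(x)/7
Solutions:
 f(x) = C1*(cos(x) - 1)^(1/7)/(cos(x) + 1)^(1/7)


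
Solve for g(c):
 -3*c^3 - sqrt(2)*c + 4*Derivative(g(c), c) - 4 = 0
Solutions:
 g(c) = C1 + 3*c^4/16 + sqrt(2)*c^2/8 + c


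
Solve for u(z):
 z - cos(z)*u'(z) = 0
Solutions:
 u(z) = C1 + Integral(z/cos(z), z)


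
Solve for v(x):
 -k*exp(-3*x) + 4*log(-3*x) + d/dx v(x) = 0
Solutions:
 v(x) = C1 - k*exp(-3*x)/3 - 4*x*log(-x) + 4*x*(1 - log(3))


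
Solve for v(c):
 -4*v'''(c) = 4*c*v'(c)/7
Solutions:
 v(c) = C1 + Integral(C2*airyai(-7^(2/3)*c/7) + C3*airybi(-7^(2/3)*c/7), c)


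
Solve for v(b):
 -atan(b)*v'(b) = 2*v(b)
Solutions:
 v(b) = C1*exp(-2*Integral(1/atan(b), b))


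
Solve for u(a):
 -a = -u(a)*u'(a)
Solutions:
 u(a) = -sqrt(C1 + a^2)
 u(a) = sqrt(C1 + a^2)


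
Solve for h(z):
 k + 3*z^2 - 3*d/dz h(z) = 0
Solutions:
 h(z) = C1 + k*z/3 + z^3/3


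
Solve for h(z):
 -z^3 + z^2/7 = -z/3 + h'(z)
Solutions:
 h(z) = C1 - z^4/4 + z^3/21 + z^2/6


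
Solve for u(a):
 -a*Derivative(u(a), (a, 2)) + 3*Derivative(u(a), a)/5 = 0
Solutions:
 u(a) = C1 + C2*a^(8/5)


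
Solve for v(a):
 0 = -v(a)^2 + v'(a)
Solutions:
 v(a) = -1/(C1 + a)


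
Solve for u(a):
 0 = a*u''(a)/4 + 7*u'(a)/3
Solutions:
 u(a) = C1 + C2/a^(25/3)


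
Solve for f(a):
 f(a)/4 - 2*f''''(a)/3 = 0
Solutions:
 f(a) = C1*exp(-6^(1/4)*a/2) + C2*exp(6^(1/4)*a/2) + C3*sin(6^(1/4)*a/2) + C4*cos(6^(1/4)*a/2)


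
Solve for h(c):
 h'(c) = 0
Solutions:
 h(c) = C1


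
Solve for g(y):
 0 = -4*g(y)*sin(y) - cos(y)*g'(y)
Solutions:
 g(y) = C1*cos(y)^4


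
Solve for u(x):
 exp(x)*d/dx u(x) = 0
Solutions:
 u(x) = C1


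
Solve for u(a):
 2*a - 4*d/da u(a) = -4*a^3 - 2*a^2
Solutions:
 u(a) = C1 + a^4/4 + a^3/6 + a^2/4


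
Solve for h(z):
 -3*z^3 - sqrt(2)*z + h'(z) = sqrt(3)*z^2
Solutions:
 h(z) = C1 + 3*z^4/4 + sqrt(3)*z^3/3 + sqrt(2)*z^2/2


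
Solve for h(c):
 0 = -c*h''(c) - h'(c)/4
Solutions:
 h(c) = C1 + C2*c^(3/4)


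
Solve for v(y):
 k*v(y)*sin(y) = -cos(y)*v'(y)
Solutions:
 v(y) = C1*exp(k*log(cos(y)))


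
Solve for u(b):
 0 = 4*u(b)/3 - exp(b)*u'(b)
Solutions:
 u(b) = C1*exp(-4*exp(-b)/3)


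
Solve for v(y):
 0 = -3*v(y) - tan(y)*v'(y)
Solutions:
 v(y) = C1/sin(y)^3


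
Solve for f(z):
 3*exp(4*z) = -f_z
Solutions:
 f(z) = C1 - 3*exp(4*z)/4


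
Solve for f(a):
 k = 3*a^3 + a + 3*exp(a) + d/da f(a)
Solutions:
 f(a) = C1 - 3*a^4/4 - a^2/2 + a*k - 3*exp(a)


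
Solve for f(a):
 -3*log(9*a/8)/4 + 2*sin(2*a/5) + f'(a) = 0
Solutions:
 f(a) = C1 + 3*a*log(a)/4 - 9*a*log(2)/4 - 3*a/4 + 3*a*log(3)/2 + 5*cos(2*a/5)


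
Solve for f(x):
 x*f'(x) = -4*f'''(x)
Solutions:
 f(x) = C1 + Integral(C2*airyai(-2^(1/3)*x/2) + C3*airybi(-2^(1/3)*x/2), x)


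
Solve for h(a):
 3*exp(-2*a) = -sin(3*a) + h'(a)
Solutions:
 h(a) = C1 - cos(3*a)/3 - 3*exp(-2*a)/2


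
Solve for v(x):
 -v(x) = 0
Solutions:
 v(x) = 0


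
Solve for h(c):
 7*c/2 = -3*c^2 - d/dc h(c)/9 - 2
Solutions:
 h(c) = C1 - 9*c^3 - 63*c^2/4 - 18*c


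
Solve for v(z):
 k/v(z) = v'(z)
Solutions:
 v(z) = -sqrt(C1 + 2*k*z)
 v(z) = sqrt(C1 + 2*k*z)


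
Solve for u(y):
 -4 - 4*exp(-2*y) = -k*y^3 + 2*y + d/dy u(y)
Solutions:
 u(y) = C1 + k*y^4/4 - y^2 - 4*y + 2*exp(-2*y)


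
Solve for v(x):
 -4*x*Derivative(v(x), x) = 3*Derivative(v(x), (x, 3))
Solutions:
 v(x) = C1 + Integral(C2*airyai(-6^(2/3)*x/3) + C3*airybi(-6^(2/3)*x/3), x)


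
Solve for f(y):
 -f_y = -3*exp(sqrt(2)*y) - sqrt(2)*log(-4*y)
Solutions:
 f(y) = C1 + sqrt(2)*y*log(-y) + sqrt(2)*y*(-1 + 2*log(2)) + 3*sqrt(2)*exp(sqrt(2)*y)/2


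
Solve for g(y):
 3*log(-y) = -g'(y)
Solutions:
 g(y) = C1 - 3*y*log(-y) + 3*y


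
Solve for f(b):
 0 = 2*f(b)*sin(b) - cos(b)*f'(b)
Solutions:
 f(b) = C1/cos(b)^2


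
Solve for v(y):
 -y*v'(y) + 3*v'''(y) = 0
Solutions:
 v(y) = C1 + Integral(C2*airyai(3^(2/3)*y/3) + C3*airybi(3^(2/3)*y/3), y)


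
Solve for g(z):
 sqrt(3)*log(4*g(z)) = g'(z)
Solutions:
 -sqrt(3)*Integral(1/(log(_y) + 2*log(2)), (_y, g(z)))/3 = C1 - z


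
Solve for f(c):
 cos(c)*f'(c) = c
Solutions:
 f(c) = C1 + Integral(c/cos(c), c)


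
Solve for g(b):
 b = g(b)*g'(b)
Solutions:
 g(b) = -sqrt(C1 + b^2)
 g(b) = sqrt(C1 + b^2)


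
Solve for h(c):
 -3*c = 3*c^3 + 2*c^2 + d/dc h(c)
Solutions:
 h(c) = C1 - 3*c^4/4 - 2*c^3/3 - 3*c^2/2


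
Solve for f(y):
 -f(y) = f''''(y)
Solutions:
 f(y) = (C1*sin(sqrt(2)*y/2) + C2*cos(sqrt(2)*y/2))*exp(-sqrt(2)*y/2) + (C3*sin(sqrt(2)*y/2) + C4*cos(sqrt(2)*y/2))*exp(sqrt(2)*y/2)


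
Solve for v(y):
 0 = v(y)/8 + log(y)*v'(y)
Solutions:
 v(y) = C1*exp(-li(y)/8)


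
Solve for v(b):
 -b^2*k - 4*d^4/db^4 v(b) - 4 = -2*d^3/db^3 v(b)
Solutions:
 v(b) = C1 + C2*b + C3*b^2 + C4*exp(b/2) + b^5*k/120 + b^4*k/12 + b^3*(2*k + 1)/3


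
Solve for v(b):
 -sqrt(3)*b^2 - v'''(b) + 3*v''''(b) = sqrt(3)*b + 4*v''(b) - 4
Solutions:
 v(b) = C1 + C2*b + C3*exp(-b) + C4*exp(4*b/3) - sqrt(3)*b^4/48 - sqrt(3)*b^3/48 + b^2*(32 - 11*sqrt(3))/64


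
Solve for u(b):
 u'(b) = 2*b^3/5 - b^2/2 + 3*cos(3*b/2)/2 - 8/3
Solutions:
 u(b) = C1 + b^4/10 - b^3/6 - 8*b/3 + sin(3*b/2)


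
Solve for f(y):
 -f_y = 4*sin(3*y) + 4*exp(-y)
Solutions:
 f(y) = C1 + 4*cos(3*y)/3 + 4*exp(-y)


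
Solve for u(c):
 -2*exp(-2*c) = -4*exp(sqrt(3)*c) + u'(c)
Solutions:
 u(c) = C1 + 4*sqrt(3)*exp(sqrt(3)*c)/3 + exp(-2*c)


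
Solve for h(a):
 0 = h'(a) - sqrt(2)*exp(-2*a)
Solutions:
 h(a) = C1 - sqrt(2)*exp(-2*a)/2


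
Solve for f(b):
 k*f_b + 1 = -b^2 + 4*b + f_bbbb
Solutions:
 f(b) = C1 + C2*exp(b*k^(1/3)) + C3*exp(b*k^(1/3)*(-1 + sqrt(3)*I)/2) + C4*exp(-b*k^(1/3)*(1 + sqrt(3)*I)/2) - b^3/(3*k) + 2*b^2/k - b/k


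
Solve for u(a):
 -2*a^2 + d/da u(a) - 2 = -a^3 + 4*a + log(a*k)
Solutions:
 u(a) = C1 - a^4/4 + 2*a^3/3 + 2*a^2 + a*log(a*k) + a


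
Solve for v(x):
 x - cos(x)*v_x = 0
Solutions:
 v(x) = C1 + Integral(x/cos(x), x)


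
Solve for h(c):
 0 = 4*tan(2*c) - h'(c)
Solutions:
 h(c) = C1 - 2*log(cos(2*c))


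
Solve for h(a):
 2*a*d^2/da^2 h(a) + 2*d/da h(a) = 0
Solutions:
 h(a) = C1 + C2*log(a)


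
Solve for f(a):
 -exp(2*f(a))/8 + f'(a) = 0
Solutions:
 f(a) = log(-1/(C1 + a))/2 + log(2)
 f(a) = log(-sqrt(-1/(C1 + a))) + log(2)


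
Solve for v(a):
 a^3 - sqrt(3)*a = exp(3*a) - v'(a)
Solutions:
 v(a) = C1 - a^4/4 + sqrt(3)*a^2/2 + exp(3*a)/3


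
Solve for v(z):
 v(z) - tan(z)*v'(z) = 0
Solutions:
 v(z) = C1*sin(z)


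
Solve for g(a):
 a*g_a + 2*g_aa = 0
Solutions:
 g(a) = C1 + C2*erf(a/2)


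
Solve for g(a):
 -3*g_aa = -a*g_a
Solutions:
 g(a) = C1 + C2*erfi(sqrt(6)*a/6)


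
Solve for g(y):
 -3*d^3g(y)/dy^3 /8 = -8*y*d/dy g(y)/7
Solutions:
 g(y) = C1 + Integral(C2*airyai(4*21^(2/3)*y/21) + C3*airybi(4*21^(2/3)*y/21), y)


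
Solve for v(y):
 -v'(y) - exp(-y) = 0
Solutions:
 v(y) = C1 + exp(-y)


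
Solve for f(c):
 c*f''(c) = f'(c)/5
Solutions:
 f(c) = C1 + C2*c^(6/5)


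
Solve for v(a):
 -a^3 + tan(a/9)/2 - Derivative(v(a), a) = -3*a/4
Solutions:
 v(a) = C1 - a^4/4 + 3*a^2/8 - 9*log(cos(a/9))/2


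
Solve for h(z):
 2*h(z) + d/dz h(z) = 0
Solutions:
 h(z) = C1*exp(-2*z)


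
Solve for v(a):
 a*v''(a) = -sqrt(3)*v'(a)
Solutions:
 v(a) = C1 + C2*a^(1 - sqrt(3))


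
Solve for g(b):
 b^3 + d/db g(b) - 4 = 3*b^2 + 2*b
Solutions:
 g(b) = C1 - b^4/4 + b^3 + b^2 + 4*b


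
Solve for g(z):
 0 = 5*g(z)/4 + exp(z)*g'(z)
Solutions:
 g(z) = C1*exp(5*exp(-z)/4)


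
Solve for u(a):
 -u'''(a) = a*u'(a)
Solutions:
 u(a) = C1 + Integral(C2*airyai(-a) + C3*airybi(-a), a)


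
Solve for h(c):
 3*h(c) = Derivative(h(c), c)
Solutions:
 h(c) = C1*exp(3*c)


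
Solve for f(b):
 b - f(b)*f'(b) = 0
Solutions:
 f(b) = -sqrt(C1 + b^2)
 f(b) = sqrt(C1 + b^2)


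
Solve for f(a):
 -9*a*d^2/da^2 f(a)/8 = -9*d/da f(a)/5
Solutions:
 f(a) = C1 + C2*a^(13/5)


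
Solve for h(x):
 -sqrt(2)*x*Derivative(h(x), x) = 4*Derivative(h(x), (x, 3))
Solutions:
 h(x) = C1 + Integral(C2*airyai(-sqrt(2)*x/2) + C3*airybi(-sqrt(2)*x/2), x)


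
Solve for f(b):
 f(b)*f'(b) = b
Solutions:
 f(b) = -sqrt(C1 + b^2)
 f(b) = sqrt(C1 + b^2)


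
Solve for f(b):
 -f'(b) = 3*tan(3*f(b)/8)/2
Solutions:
 f(b) = -8*asin(C1*exp(-9*b/16))/3 + 8*pi/3
 f(b) = 8*asin(C1*exp(-9*b/16))/3


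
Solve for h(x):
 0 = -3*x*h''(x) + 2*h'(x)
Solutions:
 h(x) = C1 + C2*x^(5/3)


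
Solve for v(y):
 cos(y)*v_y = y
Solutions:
 v(y) = C1 + Integral(y/cos(y), y)


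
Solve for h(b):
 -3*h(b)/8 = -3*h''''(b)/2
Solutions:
 h(b) = C1*exp(-sqrt(2)*b/2) + C2*exp(sqrt(2)*b/2) + C3*sin(sqrt(2)*b/2) + C4*cos(sqrt(2)*b/2)


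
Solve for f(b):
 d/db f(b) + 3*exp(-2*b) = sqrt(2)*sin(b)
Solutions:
 f(b) = C1 - sqrt(2)*cos(b) + 3*exp(-2*b)/2


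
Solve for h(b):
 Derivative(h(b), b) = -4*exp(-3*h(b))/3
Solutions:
 h(b) = log(C1 - 4*b)/3
 h(b) = log((-1 - sqrt(3)*I)*(C1 - 4*b)^(1/3)/2)
 h(b) = log((-1 + sqrt(3)*I)*(C1 - 4*b)^(1/3)/2)


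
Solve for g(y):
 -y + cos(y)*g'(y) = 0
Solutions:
 g(y) = C1 + Integral(y/cos(y), y)


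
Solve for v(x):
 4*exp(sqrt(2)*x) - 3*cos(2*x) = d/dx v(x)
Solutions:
 v(x) = C1 + 2*sqrt(2)*exp(sqrt(2)*x) - 3*sin(2*x)/2


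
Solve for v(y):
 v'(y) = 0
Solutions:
 v(y) = C1


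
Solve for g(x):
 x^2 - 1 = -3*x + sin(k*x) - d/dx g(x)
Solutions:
 g(x) = C1 - x^3/3 - 3*x^2/2 + x - cos(k*x)/k


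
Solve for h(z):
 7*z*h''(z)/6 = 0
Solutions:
 h(z) = C1 + C2*z


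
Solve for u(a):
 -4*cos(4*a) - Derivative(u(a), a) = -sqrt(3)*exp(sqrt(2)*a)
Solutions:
 u(a) = C1 + sqrt(6)*exp(sqrt(2)*a)/2 - sin(4*a)


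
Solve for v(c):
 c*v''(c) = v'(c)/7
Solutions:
 v(c) = C1 + C2*c^(8/7)


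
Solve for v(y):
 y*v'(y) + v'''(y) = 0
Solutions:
 v(y) = C1 + Integral(C2*airyai(-y) + C3*airybi(-y), y)


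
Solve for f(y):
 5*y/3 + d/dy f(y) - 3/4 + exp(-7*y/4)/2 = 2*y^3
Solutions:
 f(y) = C1 + y^4/2 - 5*y^2/6 + 3*y/4 + 2*exp(-7*y/4)/7


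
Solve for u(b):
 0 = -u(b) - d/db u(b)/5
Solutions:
 u(b) = C1*exp(-5*b)


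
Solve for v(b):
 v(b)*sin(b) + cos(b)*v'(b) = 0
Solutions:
 v(b) = C1*cos(b)


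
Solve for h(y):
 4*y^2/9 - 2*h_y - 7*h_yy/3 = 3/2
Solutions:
 h(y) = C1 + C2*exp(-6*y/7) + 2*y^3/27 - 7*y^2/27 - 47*y/324


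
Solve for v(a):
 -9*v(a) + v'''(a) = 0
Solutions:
 v(a) = C3*exp(3^(2/3)*a) + (C1*sin(3*3^(1/6)*a/2) + C2*cos(3*3^(1/6)*a/2))*exp(-3^(2/3)*a/2)


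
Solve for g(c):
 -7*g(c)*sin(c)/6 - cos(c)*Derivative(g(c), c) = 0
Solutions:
 g(c) = C1*cos(c)^(7/6)


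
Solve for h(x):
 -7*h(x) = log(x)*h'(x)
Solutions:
 h(x) = C1*exp(-7*li(x))


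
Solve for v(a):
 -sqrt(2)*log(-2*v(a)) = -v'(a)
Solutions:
 -sqrt(2)*Integral(1/(log(-_y) + log(2)), (_y, v(a)))/2 = C1 - a


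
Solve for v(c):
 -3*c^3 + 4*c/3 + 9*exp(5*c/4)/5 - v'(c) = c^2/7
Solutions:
 v(c) = C1 - 3*c^4/4 - c^3/21 + 2*c^2/3 + 36*exp(5*c/4)/25


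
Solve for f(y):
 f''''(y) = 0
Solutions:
 f(y) = C1 + C2*y + C3*y^2 + C4*y^3


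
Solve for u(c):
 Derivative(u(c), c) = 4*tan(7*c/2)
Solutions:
 u(c) = C1 - 8*log(cos(7*c/2))/7


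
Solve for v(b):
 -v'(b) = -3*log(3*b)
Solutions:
 v(b) = C1 + 3*b*log(b) - 3*b + b*log(27)


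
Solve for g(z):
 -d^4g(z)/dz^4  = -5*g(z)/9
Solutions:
 g(z) = C1*exp(-sqrt(3)*5^(1/4)*z/3) + C2*exp(sqrt(3)*5^(1/4)*z/3) + C3*sin(sqrt(3)*5^(1/4)*z/3) + C4*cos(sqrt(3)*5^(1/4)*z/3)


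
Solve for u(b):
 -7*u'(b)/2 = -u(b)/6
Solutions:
 u(b) = C1*exp(b/21)


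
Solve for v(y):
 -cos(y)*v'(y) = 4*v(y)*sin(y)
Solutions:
 v(y) = C1*cos(y)^4


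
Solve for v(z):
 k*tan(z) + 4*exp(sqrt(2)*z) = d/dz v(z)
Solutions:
 v(z) = C1 - k*log(cos(z)) + 2*sqrt(2)*exp(sqrt(2)*z)


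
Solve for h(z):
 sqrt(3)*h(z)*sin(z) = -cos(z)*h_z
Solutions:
 h(z) = C1*cos(z)^(sqrt(3))


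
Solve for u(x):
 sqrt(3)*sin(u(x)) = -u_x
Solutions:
 u(x) = -acos((-C1 - exp(2*sqrt(3)*x))/(C1 - exp(2*sqrt(3)*x))) + 2*pi
 u(x) = acos((-C1 - exp(2*sqrt(3)*x))/(C1 - exp(2*sqrt(3)*x)))


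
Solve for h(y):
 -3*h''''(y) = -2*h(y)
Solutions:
 h(y) = C1*exp(-2^(1/4)*3^(3/4)*y/3) + C2*exp(2^(1/4)*3^(3/4)*y/3) + C3*sin(2^(1/4)*3^(3/4)*y/3) + C4*cos(2^(1/4)*3^(3/4)*y/3)


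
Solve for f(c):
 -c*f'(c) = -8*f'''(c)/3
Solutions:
 f(c) = C1 + Integral(C2*airyai(3^(1/3)*c/2) + C3*airybi(3^(1/3)*c/2), c)


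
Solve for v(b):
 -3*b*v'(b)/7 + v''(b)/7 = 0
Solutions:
 v(b) = C1 + C2*erfi(sqrt(6)*b/2)


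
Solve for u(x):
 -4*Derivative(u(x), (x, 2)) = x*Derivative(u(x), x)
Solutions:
 u(x) = C1 + C2*erf(sqrt(2)*x/4)


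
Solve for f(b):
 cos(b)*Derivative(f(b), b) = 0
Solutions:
 f(b) = C1


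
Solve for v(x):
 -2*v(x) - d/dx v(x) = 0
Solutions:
 v(x) = C1*exp(-2*x)


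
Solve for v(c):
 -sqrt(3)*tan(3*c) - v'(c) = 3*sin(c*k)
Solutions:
 v(c) = C1 - 3*Piecewise((-cos(c*k)/k, Ne(k, 0)), (0, True)) + sqrt(3)*log(cos(3*c))/3


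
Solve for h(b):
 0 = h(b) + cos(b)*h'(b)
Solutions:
 h(b) = C1*sqrt(sin(b) - 1)/sqrt(sin(b) + 1)


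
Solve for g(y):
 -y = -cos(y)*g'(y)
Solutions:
 g(y) = C1 + Integral(y/cos(y), y)


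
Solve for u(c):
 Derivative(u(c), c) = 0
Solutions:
 u(c) = C1


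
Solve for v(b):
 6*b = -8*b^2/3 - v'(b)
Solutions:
 v(b) = C1 - 8*b^3/9 - 3*b^2


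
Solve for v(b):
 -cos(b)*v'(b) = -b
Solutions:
 v(b) = C1 + Integral(b/cos(b), b)


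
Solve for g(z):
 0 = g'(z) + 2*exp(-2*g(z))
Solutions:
 g(z) = log(-sqrt(C1 - 4*z))
 g(z) = log(C1 - 4*z)/2


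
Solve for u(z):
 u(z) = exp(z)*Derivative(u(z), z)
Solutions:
 u(z) = C1*exp(-exp(-z))


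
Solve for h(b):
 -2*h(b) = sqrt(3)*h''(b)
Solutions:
 h(b) = C1*sin(sqrt(2)*3^(3/4)*b/3) + C2*cos(sqrt(2)*3^(3/4)*b/3)


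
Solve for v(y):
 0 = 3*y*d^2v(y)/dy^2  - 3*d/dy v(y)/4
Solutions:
 v(y) = C1 + C2*y^(5/4)


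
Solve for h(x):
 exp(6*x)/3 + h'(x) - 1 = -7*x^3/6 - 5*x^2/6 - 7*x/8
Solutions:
 h(x) = C1 - 7*x^4/24 - 5*x^3/18 - 7*x^2/16 + x - exp(6*x)/18


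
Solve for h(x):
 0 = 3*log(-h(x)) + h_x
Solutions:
 -li(-h(x)) = C1 - 3*x


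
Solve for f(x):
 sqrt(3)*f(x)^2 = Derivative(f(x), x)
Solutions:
 f(x) = -1/(C1 + sqrt(3)*x)


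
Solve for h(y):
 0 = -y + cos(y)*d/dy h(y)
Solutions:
 h(y) = C1 + Integral(y/cos(y), y)


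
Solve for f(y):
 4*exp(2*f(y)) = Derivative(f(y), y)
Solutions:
 f(y) = log(-sqrt(-1/(C1 + 4*y))) - log(2)/2
 f(y) = log(-1/(C1 + 4*y))/2 - log(2)/2


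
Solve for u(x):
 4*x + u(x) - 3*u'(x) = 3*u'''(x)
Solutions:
 u(x) = C1*exp(-x*(-2*18^(1/3)/(3 + sqrt(21))^(1/3) + 12^(1/3)*(3 + sqrt(21))^(1/3))/12)*sin(2^(1/3)*3^(1/6)*x*(6/(3 + sqrt(21))^(1/3) + 2^(1/3)*3^(2/3)*(3 + sqrt(21))^(1/3))/12) + C2*exp(-x*(-2*18^(1/3)/(3 + sqrt(21))^(1/3) + 12^(1/3)*(3 + sqrt(21))^(1/3))/12)*cos(2^(1/3)*3^(1/6)*x*(6/(3 + sqrt(21))^(1/3) + 2^(1/3)*3^(2/3)*(3 + sqrt(21))^(1/3))/12) + C3*exp(x*(-2*18^(1/3)/(3 + sqrt(21))^(1/3) + 12^(1/3)*(3 + sqrt(21))^(1/3))/6) - 4*x - 12


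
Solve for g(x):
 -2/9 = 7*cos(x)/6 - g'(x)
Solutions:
 g(x) = C1 + 2*x/9 + 7*sin(x)/6


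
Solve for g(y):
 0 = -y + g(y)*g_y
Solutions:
 g(y) = -sqrt(C1 + y^2)
 g(y) = sqrt(C1 + y^2)


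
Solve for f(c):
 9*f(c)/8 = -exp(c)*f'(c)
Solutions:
 f(c) = C1*exp(9*exp(-c)/8)


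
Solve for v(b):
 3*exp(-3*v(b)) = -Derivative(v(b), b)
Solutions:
 v(b) = log(C1 - 9*b)/3
 v(b) = log((-3^(1/3) - 3^(5/6)*I)*(C1 - 3*b)^(1/3)/2)
 v(b) = log((-3^(1/3) + 3^(5/6)*I)*(C1 - 3*b)^(1/3)/2)


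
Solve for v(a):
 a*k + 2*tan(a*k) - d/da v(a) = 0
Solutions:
 v(a) = C1 + a^2*k/2 + 2*Piecewise((-log(cos(a*k))/k, Ne(k, 0)), (0, True))


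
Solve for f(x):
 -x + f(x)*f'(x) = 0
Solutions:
 f(x) = -sqrt(C1 + x^2)
 f(x) = sqrt(C1 + x^2)


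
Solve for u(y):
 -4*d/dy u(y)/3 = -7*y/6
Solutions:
 u(y) = C1 + 7*y^2/16


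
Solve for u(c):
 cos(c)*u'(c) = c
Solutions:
 u(c) = C1 + Integral(c/cos(c), c)


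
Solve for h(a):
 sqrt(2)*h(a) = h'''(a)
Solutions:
 h(a) = C3*exp(2^(1/6)*a) + (C1*sin(2^(1/6)*sqrt(3)*a/2) + C2*cos(2^(1/6)*sqrt(3)*a/2))*exp(-2^(1/6)*a/2)


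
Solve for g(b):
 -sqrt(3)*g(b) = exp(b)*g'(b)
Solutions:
 g(b) = C1*exp(sqrt(3)*exp(-b))


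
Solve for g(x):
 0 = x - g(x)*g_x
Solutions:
 g(x) = -sqrt(C1 + x^2)
 g(x) = sqrt(C1 + x^2)


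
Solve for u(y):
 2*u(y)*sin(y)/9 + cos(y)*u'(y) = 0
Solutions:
 u(y) = C1*cos(y)^(2/9)


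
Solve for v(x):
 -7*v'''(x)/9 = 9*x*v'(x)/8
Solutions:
 v(x) = C1 + Integral(C2*airyai(-3*3^(1/3)*7^(2/3)*x/14) + C3*airybi(-3*3^(1/3)*7^(2/3)*x/14), x)


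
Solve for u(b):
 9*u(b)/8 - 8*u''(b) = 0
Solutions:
 u(b) = C1*exp(-3*b/8) + C2*exp(3*b/8)


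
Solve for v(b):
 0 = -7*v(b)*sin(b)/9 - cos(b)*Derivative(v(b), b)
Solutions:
 v(b) = C1*cos(b)^(7/9)


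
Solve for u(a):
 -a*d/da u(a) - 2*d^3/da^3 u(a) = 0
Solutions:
 u(a) = C1 + Integral(C2*airyai(-2^(2/3)*a/2) + C3*airybi(-2^(2/3)*a/2), a)


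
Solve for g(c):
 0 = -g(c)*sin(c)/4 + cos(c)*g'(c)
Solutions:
 g(c) = C1/cos(c)^(1/4)


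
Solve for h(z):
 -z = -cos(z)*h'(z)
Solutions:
 h(z) = C1 + Integral(z/cos(z), z)


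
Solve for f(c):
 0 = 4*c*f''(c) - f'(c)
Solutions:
 f(c) = C1 + C2*c^(5/4)


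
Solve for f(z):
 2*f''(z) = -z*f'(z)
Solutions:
 f(z) = C1 + C2*erf(z/2)


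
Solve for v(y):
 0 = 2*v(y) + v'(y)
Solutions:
 v(y) = C1*exp(-2*y)


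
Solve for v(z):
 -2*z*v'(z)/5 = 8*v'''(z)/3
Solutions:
 v(z) = C1 + Integral(C2*airyai(-150^(1/3)*z/10) + C3*airybi(-150^(1/3)*z/10), z)


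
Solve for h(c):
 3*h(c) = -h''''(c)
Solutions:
 h(c) = (C1*sin(sqrt(2)*3^(1/4)*c/2) + C2*cos(sqrt(2)*3^(1/4)*c/2))*exp(-sqrt(2)*3^(1/4)*c/2) + (C3*sin(sqrt(2)*3^(1/4)*c/2) + C4*cos(sqrt(2)*3^(1/4)*c/2))*exp(sqrt(2)*3^(1/4)*c/2)


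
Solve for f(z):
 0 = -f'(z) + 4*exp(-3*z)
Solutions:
 f(z) = C1 - 4*exp(-3*z)/3


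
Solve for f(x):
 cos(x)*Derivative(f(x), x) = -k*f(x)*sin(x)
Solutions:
 f(x) = C1*exp(k*log(cos(x)))


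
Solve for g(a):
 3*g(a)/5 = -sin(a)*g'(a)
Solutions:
 g(a) = C1*(cos(a) + 1)^(3/10)/(cos(a) - 1)^(3/10)


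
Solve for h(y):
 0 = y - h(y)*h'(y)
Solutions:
 h(y) = -sqrt(C1 + y^2)
 h(y) = sqrt(C1 + y^2)


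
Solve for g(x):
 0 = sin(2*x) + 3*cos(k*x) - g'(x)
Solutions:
 g(x) = C1 - cos(2*x)/2 + 3*sin(k*x)/k


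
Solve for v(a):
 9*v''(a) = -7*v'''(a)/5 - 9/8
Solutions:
 v(a) = C1 + C2*a + C3*exp(-45*a/7) - a^2/16


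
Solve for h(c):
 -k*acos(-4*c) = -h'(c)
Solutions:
 h(c) = C1 + k*(c*acos(-4*c) + sqrt(1 - 16*c^2)/4)


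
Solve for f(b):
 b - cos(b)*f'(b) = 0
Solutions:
 f(b) = C1 + Integral(b/cos(b), b)


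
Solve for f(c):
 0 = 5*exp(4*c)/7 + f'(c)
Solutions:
 f(c) = C1 - 5*exp(4*c)/28


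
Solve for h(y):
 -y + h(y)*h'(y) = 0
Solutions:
 h(y) = -sqrt(C1 + y^2)
 h(y) = sqrt(C1 + y^2)


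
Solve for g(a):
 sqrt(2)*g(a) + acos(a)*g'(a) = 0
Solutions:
 g(a) = C1*exp(-sqrt(2)*Integral(1/acos(a), a))


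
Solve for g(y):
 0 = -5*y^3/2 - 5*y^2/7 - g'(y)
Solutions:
 g(y) = C1 - 5*y^4/8 - 5*y^3/21


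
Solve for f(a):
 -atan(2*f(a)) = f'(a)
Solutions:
 Integral(1/atan(2*_y), (_y, f(a))) = C1 - a


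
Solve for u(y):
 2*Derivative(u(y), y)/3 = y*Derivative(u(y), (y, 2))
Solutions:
 u(y) = C1 + C2*y^(5/3)


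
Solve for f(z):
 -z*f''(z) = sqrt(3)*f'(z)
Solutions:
 f(z) = C1 + C2*z^(1 - sqrt(3))


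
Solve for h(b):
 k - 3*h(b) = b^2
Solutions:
 h(b) = -b^2/3 + k/3


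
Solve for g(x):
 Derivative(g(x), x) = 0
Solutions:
 g(x) = C1


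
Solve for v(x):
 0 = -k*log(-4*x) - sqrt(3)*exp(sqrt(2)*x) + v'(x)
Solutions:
 v(x) = C1 + k*x*log(-x) + k*x*(-1 + 2*log(2)) + sqrt(6)*exp(sqrt(2)*x)/2


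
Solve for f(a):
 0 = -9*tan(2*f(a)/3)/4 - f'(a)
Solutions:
 f(a) = -3*asin(C1*exp(-3*a/2))/2 + 3*pi/2
 f(a) = 3*asin(C1*exp(-3*a/2))/2


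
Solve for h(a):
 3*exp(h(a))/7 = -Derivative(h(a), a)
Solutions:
 h(a) = log(1/(C1 + 3*a)) + log(7)


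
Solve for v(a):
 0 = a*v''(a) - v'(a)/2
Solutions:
 v(a) = C1 + C2*a^(3/2)


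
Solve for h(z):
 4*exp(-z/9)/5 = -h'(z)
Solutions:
 h(z) = C1 + 36*exp(-z/9)/5


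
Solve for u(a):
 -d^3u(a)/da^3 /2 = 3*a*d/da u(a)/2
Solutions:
 u(a) = C1 + Integral(C2*airyai(-3^(1/3)*a) + C3*airybi(-3^(1/3)*a), a)


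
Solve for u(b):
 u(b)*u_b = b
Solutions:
 u(b) = -sqrt(C1 + b^2)
 u(b) = sqrt(C1 + b^2)


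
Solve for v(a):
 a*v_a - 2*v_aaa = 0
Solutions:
 v(a) = C1 + Integral(C2*airyai(2^(2/3)*a/2) + C3*airybi(2^(2/3)*a/2), a)


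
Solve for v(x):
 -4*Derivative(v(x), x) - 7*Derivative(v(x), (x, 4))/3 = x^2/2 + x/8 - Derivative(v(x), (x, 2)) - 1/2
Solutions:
 v(x) = C1 + C2*exp(7^(1/3)*x*(7^(1/3)/(sqrt(1757) + 42)^(1/3) + (sqrt(1757) + 42)^(1/3))/14)*sin(sqrt(3)*7^(1/3)*x*(-(sqrt(1757) + 42)^(1/3) + 7^(1/3)/(sqrt(1757) + 42)^(1/3))/14) + C3*exp(7^(1/3)*x*(7^(1/3)/(sqrt(1757) + 42)^(1/3) + (sqrt(1757) + 42)^(1/3))/14)*cos(sqrt(3)*7^(1/3)*x*(-(sqrt(1757) + 42)^(1/3) + 7^(1/3)/(sqrt(1757) + 42)^(1/3))/14) + C4*exp(-7^(1/3)*x*(7^(1/3)/(sqrt(1757) + 42)^(1/3) + (sqrt(1757) + 42)^(1/3))/7) - x^3/24 - 3*x^2/64 + 13*x/128


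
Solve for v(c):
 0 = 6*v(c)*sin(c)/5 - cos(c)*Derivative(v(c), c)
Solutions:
 v(c) = C1/cos(c)^(6/5)


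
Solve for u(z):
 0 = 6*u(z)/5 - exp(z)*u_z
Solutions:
 u(z) = C1*exp(-6*exp(-z)/5)


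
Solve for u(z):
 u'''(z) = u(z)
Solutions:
 u(z) = C3*exp(z) + (C1*sin(sqrt(3)*z/2) + C2*cos(sqrt(3)*z/2))*exp(-z/2)


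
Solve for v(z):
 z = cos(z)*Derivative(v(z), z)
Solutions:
 v(z) = C1 + Integral(z/cos(z), z)


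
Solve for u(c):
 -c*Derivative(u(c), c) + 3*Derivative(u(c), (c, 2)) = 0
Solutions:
 u(c) = C1 + C2*erfi(sqrt(6)*c/6)


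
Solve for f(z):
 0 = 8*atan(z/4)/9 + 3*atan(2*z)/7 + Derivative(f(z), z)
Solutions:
 f(z) = C1 - 8*z*atan(z/4)/9 - 3*z*atan(2*z)/7 + 16*log(z^2 + 16)/9 + 3*log(4*z^2 + 1)/28


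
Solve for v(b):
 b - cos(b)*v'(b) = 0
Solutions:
 v(b) = C1 + Integral(b/cos(b), b)


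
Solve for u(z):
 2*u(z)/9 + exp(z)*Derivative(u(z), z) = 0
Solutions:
 u(z) = C1*exp(2*exp(-z)/9)


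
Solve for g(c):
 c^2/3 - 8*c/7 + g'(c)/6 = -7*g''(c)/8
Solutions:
 g(c) = C1 + C2*exp(-4*c/21) - 2*c^3/3 + 195*c^2/14 - 585*c/4


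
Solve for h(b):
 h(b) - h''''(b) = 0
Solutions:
 h(b) = C1*exp(-b) + C2*exp(b) + C3*sin(b) + C4*cos(b)


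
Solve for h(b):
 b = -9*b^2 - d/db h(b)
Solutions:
 h(b) = C1 - 3*b^3 - b^2/2


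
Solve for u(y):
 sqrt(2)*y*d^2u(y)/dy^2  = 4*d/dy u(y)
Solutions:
 u(y) = C1 + C2*y^(1 + 2*sqrt(2))


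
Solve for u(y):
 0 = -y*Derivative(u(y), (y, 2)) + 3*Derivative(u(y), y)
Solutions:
 u(y) = C1 + C2*y^4


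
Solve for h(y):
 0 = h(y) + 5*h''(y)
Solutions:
 h(y) = C1*sin(sqrt(5)*y/5) + C2*cos(sqrt(5)*y/5)


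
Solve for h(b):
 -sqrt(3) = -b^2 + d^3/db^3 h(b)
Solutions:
 h(b) = C1 + C2*b + C3*b^2 + b^5/60 - sqrt(3)*b^3/6


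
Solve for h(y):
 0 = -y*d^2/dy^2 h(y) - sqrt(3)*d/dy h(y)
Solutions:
 h(y) = C1 + C2*y^(1 - sqrt(3))


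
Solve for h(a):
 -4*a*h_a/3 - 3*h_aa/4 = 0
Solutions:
 h(a) = C1 + C2*erf(2*sqrt(2)*a/3)


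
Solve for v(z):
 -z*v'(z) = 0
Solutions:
 v(z) = C1


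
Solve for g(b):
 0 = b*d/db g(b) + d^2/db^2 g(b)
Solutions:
 g(b) = C1 + C2*erf(sqrt(2)*b/2)


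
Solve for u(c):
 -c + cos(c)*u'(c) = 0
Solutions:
 u(c) = C1 + Integral(c/cos(c), c)


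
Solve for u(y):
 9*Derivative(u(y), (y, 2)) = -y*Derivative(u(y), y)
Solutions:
 u(y) = C1 + C2*erf(sqrt(2)*y/6)


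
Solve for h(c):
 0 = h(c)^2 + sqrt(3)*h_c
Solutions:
 h(c) = 3/(C1 + sqrt(3)*c)


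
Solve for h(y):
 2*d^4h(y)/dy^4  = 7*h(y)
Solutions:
 h(y) = C1*exp(-2^(3/4)*7^(1/4)*y/2) + C2*exp(2^(3/4)*7^(1/4)*y/2) + C3*sin(2^(3/4)*7^(1/4)*y/2) + C4*cos(2^(3/4)*7^(1/4)*y/2)


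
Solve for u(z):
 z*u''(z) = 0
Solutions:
 u(z) = C1 + C2*z


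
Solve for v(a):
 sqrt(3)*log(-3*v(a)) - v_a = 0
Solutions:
 -sqrt(3)*Integral(1/(log(-_y) + log(3)), (_y, v(a)))/3 = C1 - a


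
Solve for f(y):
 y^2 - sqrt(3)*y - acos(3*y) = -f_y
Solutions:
 f(y) = C1 - y^3/3 + sqrt(3)*y^2/2 + y*acos(3*y) - sqrt(1 - 9*y^2)/3


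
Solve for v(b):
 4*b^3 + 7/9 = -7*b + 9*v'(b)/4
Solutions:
 v(b) = C1 + 4*b^4/9 + 14*b^2/9 + 28*b/81


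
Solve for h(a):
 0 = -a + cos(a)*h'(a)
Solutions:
 h(a) = C1 + Integral(a/cos(a), a)


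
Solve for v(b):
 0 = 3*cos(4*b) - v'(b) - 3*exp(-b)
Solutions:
 v(b) = C1 + 3*sin(4*b)/4 + 3*exp(-b)


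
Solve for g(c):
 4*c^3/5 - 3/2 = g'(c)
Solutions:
 g(c) = C1 + c^4/5 - 3*c/2


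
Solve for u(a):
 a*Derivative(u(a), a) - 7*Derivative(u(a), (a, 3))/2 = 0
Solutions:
 u(a) = C1 + Integral(C2*airyai(2^(1/3)*7^(2/3)*a/7) + C3*airybi(2^(1/3)*7^(2/3)*a/7), a)


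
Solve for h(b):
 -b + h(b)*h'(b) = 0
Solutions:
 h(b) = -sqrt(C1 + b^2)
 h(b) = sqrt(C1 + b^2)


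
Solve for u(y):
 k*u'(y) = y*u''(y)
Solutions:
 u(y) = C1 + y^(re(k) + 1)*(C2*sin(log(y)*Abs(im(k))) + C3*cos(log(y)*im(k)))


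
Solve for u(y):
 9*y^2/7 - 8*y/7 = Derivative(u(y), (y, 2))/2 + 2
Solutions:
 u(y) = C1 + C2*y + 3*y^4/14 - 8*y^3/21 - 2*y^2


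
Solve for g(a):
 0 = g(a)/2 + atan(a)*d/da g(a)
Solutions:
 g(a) = C1*exp(-Integral(1/atan(a), a)/2)


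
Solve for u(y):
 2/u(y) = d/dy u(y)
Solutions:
 u(y) = -sqrt(C1 + 4*y)
 u(y) = sqrt(C1 + 4*y)


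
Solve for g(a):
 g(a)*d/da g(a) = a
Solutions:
 g(a) = -sqrt(C1 + a^2)
 g(a) = sqrt(C1 + a^2)


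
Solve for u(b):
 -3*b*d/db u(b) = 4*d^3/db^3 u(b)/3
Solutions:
 u(b) = C1 + Integral(C2*airyai(-2^(1/3)*3^(2/3)*b/2) + C3*airybi(-2^(1/3)*3^(2/3)*b/2), b)


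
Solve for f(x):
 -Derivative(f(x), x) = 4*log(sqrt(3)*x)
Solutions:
 f(x) = C1 - 4*x*log(x) - x*log(9) + 4*x


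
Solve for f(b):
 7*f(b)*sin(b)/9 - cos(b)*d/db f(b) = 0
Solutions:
 f(b) = C1/cos(b)^(7/9)


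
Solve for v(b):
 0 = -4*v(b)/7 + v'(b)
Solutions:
 v(b) = C1*exp(4*b/7)


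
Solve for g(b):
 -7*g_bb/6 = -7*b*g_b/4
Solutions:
 g(b) = C1 + C2*erfi(sqrt(3)*b/2)


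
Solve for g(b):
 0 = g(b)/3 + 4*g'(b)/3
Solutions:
 g(b) = C1*exp(-b/4)


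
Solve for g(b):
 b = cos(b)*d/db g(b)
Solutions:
 g(b) = C1 + Integral(b/cos(b), b)


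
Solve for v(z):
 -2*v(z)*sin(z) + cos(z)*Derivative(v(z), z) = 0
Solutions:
 v(z) = C1/cos(z)^2


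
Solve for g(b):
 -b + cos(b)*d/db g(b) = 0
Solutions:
 g(b) = C1 + Integral(b/cos(b), b)


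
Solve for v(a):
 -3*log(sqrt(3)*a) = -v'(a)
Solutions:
 v(a) = C1 + 3*a*log(a) - 3*a + 3*a*log(3)/2


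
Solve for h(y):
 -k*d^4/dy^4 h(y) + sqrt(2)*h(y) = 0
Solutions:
 h(y) = C1*exp(-2^(1/8)*y*(1/k)^(1/4)) + C2*exp(2^(1/8)*y*(1/k)^(1/4)) + C3*exp(-2^(1/8)*I*y*(1/k)^(1/4)) + C4*exp(2^(1/8)*I*y*(1/k)^(1/4))


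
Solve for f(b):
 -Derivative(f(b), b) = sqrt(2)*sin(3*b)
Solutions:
 f(b) = C1 + sqrt(2)*cos(3*b)/3


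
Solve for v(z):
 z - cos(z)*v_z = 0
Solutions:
 v(z) = C1 + Integral(z/cos(z), z)


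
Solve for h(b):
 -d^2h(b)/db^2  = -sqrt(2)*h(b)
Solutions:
 h(b) = C1*exp(-2^(1/4)*b) + C2*exp(2^(1/4)*b)


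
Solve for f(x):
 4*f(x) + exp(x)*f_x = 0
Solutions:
 f(x) = C1*exp(4*exp(-x))


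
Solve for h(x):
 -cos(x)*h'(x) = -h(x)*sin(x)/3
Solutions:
 h(x) = C1/cos(x)^(1/3)


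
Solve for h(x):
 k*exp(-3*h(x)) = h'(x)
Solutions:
 h(x) = log(C1 + 3*k*x)/3
 h(x) = log((-3^(1/3) - 3^(5/6)*I)*(C1 + k*x)^(1/3)/2)
 h(x) = log((-3^(1/3) + 3^(5/6)*I)*(C1 + k*x)^(1/3)/2)


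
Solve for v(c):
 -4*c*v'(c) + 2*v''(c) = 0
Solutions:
 v(c) = C1 + C2*erfi(c)


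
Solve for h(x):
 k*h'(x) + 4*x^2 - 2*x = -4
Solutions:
 h(x) = C1 - 4*x^3/(3*k) + x^2/k - 4*x/k


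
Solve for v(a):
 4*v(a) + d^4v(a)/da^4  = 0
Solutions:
 v(a) = (C1*sin(a) + C2*cos(a))*exp(-a) + (C3*sin(a) + C4*cos(a))*exp(a)


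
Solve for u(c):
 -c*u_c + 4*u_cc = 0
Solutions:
 u(c) = C1 + C2*erfi(sqrt(2)*c/4)


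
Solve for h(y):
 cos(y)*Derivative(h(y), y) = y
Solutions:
 h(y) = C1 + Integral(y/cos(y), y)


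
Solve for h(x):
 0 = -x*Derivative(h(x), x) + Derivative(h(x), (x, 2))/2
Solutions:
 h(x) = C1 + C2*erfi(x)


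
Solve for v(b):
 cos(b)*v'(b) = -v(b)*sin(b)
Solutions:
 v(b) = C1*cos(b)


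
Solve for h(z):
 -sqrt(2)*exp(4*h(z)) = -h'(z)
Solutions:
 h(z) = log(-(-1/(C1 + 4*sqrt(2)*z))^(1/4))
 h(z) = log(-1/(C1 + 4*sqrt(2)*z))/4
 h(z) = log(-I*(-1/(C1 + 4*sqrt(2)*z))^(1/4))
 h(z) = log(I*(-1/(C1 + 4*sqrt(2)*z))^(1/4))


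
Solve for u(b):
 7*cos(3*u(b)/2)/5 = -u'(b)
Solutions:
 7*b/5 - log(sin(3*u(b)/2) - 1)/3 + log(sin(3*u(b)/2) + 1)/3 = C1


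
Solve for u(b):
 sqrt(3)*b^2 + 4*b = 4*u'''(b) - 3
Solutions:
 u(b) = C1 + C2*b + C3*b^2 + sqrt(3)*b^5/240 + b^4/24 + b^3/8


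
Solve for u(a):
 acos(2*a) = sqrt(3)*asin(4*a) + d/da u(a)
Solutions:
 u(a) = C1 + a*acos(2*a) - sqrt(1 - 4*a^2)/2 - sqrt(3)*(a*asin(4*a) + sqrt(1 - 16*a^2)/4)


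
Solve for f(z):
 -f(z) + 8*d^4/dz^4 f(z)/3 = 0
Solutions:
 f(z) = C1*exp(-6^(1/4)*z/2) + C2*exp(6^(1/4)*z/2) + C3*sin(6^(1/4)*z/2) + C4*cos(6^(1/4)*z/2)


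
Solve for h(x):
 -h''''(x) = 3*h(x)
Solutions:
 h(x) = (C1*sin(sqrt(2)*3^(1/4)*x/2) + C2*cos(sqrt(2)*3^(1/4)*x/2))*exp(-sqrt(2)*3^(1/4)*x/2) + (C3*sin(sqrt(2)*3^(1/4)*x/2) + C4*cos(sqrt(2)*3^(1/4)*x/2))*exp(sqrt(2)*3^(1/4)*x/2)


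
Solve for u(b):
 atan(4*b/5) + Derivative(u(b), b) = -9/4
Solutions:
 u(b) = C1 - b*atan(4*b/5) - 9*b/4 + 5*log(16*b^2 + 25)/8


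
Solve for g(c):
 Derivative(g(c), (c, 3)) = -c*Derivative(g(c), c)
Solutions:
 g(c) = C1 + Integral(C2*airyai(-c) + C3*airybi(-c), c)


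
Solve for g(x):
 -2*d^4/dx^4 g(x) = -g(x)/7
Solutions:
 g(x) = C1*exp(-14^(3/4)*x/14) + C2*exp(14^(3/4)*x/14) + C3*sin(14^(3/4)*x/14) + C4*cos(14^(3/4)*x/14)


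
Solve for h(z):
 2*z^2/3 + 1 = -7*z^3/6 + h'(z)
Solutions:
 h(z) = C1 + 7*z^4/24 + 2*z^3/9 + z


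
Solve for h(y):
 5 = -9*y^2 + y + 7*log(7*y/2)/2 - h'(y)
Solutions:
 h(y) = C1 - 3*y^3 + y^2/2 + 7*y*log(y)/2 - 17*y/2 - 4*y*log(2) + y*log(14)/2 + 3*y*log(7)


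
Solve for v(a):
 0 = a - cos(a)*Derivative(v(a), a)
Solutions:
 v(a) = C1 + Integral(a/cos(a), a)


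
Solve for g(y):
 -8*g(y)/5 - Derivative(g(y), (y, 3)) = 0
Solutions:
 g(y) = C3*exp(-2*5^(2/3)*y/5) + (C1*sin(sqrt(3)*5^(2/3)*y/5) + C2*cos(sqrt(3)*5^(2/3)*y/5))*exp(5^(2/3)*y/5)


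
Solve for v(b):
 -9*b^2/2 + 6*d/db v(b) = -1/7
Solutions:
 v(b) = C1 + b^3/4 - b/42


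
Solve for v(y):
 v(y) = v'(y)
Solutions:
 v(y) = C1*exp(y)


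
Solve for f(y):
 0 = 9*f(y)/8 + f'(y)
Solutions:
 f(y) = C1*exp(-9*y/8)


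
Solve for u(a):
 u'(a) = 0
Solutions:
 u(a) = C1


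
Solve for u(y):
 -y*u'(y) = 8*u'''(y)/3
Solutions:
 u(y) = C1 + Integral(C2*airyai(-3^(1/3)*y/2) + C3*airybi(-3^(1/3)*y/2), y)


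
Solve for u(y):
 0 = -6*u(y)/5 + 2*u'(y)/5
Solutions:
 u(y) = C1*exp(3*y)


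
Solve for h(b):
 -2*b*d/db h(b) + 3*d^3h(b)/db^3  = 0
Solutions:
 h(b) = C1 + Integral(C2*airyai(2^(1/3)*3^(2/3)*b/3) + C3*airybi(2^(1/3)*3^(2/3)*b/3), b)


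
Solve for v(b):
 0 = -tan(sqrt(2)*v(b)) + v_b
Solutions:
 v(b) = sqrt(2)*(pi - asin(C1*exp(sqrt(2)*b)))/2
 v(b) = sqrt(2)*asin(C1*exp(sqrt(2)*b))/2


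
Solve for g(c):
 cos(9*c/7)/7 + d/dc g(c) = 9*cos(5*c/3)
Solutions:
 g(c) = C1 - sin(9*c/7)/9 + 27*sin(5*c/3)/5


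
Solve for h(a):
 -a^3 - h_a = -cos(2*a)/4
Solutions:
 h(a) = C1 - a^4/4 + sin(2*a)/8


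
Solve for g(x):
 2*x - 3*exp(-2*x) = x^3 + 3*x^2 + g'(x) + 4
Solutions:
 g(x) = C1 - x^4/4 - x^3 + x^2 - 4*x + 3*exp(-2*x)/2


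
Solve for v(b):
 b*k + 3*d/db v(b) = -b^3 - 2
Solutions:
 v(b) = C1 - b^4/12 - b^2*k/6 - 2*b/3


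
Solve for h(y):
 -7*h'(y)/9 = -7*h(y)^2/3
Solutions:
 h(y) = -1/(C1 + 3*y)


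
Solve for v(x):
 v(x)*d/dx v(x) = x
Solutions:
 v(x) = -sqrt(C1 + x^2)
 v(x) = sqrt(C1 + x^2)


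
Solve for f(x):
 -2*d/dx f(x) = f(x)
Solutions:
 f(x) = C1*exp(-x/2)


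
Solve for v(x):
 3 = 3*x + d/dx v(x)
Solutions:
 v(x) = C1 - 3*x^2/2 + 3*x


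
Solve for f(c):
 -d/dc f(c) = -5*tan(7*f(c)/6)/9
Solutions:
 f(c) = -6*asin(C1*exp(35*c/54))/7 + 6*pi/7
 f(c) = 6*asin(C1*exp(35*c/54))/7


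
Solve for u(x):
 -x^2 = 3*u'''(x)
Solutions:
 u(x) = C1 + C2*x + C3*x^2 - x^5/180


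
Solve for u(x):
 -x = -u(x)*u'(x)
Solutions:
 u(x) = -sqrt(C1 + x^2)
 u(x) = sqrt(C1 + x^2)


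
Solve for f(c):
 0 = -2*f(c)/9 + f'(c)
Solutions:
 f(c) = C1*exp(2*c/9)


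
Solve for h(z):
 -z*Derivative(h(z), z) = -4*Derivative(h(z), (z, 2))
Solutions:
 h(z) = C1 + C2*erfi(sqrt(2)*z/4)


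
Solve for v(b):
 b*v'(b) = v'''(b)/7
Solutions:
 v(b) = C1 + Integral(C2*airyai(7^(1/3)*b) + C3*airybi(7^(1/3)*b), b)


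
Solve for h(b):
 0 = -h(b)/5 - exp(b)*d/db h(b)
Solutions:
 h(b) = C1*exp(exp(-b)/5)


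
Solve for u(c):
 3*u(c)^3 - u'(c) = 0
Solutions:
 u(c) = -sqrt(2)*sqrt(-1/(C1 + 3*c))/2
 u(c) = sqrt(2)*sqrt(-1/(C1 + 3*c))/2


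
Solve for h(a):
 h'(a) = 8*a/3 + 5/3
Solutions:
 h(a) = C1 + 4*a^2/3 + 5*a/3


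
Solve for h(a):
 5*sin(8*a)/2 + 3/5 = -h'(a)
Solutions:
 h(a) = C1 - 3*a/5 + 5*cos(8*a)/16


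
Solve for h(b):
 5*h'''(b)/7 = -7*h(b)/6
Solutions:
 h(b) = C3*exp(-210^(2/3)*b/30) + (C1*sin(3^(1/6)*70^(2/3)*b/20) + C2*cos(3^(1/6)*70^(2/3)*b/20))*exp(210^(2/3)*b/60)


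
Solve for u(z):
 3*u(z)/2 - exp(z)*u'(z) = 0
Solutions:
 u(z) = C1*exp(-3*exp(-z)/2)


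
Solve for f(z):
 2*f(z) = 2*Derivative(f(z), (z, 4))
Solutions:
 f(z) = C1*exp(-z) + C2*exp(z) + C3*sin(z) + C4*cos(z)


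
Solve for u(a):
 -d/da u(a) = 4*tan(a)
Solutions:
 u(a) = C1 + 4*log(cos(a))


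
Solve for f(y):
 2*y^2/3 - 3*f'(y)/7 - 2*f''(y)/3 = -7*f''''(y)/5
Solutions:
 f(y) = C1 + C2*exp(-y*(4*5^(2/3)*98^(1/3)/(sqrt(5441) + 81)^(1/3) + 140^(1/3)*(sqrt(5441) + 81)^(1/3))/84)*sin(sqrt(3)*y*(-140^(1/3)*(sqrt(5441) + 81)^(1/3) + 4*5^(2/3)*98^(1/3)/(sqrt(5441) + 81)^(1/3))/84) + C3*exp(-y*(4*5^(2/3)*98^(1/3)/(sqrt(5441) + 81)^(1/3) + 140^(1/3)*(sqrt(5441) + 81)^(1/3))/84)*cos(sqrt(3)*y*(-140^(1/3)*(sqrt(5441) + 81)^(1/3) + 4*5^(2/3)*98^(1/3)/(sqrt(5441) + 81)^(1/3))/84) + C4*exp(y*(4*5^(2/3)*98^(1/3)/(sqrt(5441) + 81)^(1/3) + 140^(1/3)*(sqrt(5441) + 81)^(1/3))/42) + 14*y^3/27 - 196*y^2/81 + 5488*y/729


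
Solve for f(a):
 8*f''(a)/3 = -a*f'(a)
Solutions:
 f(a) = C1 + C2*erf(sqrt(3)*a/4)


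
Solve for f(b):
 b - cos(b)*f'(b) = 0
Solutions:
 f(b) = C1 + Integral(b/cos(b), b)


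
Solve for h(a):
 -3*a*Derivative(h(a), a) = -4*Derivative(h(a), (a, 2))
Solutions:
 h(a) = C1 + C2*erfi(sqrt(6)*a/4)


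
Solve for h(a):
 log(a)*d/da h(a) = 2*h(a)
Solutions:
 h(a) = C1*exp(2*li(a))


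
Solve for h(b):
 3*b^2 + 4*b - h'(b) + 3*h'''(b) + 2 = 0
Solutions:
 h(b) = C1 + C2*exp(-sqrt(3)*b/3) + C3*exp(sqrt(3)*b/3) + b^3 + 2*b^2 + 20*b
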